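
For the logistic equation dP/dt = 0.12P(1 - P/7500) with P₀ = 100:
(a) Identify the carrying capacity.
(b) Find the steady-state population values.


Logistic ODE dP/dt = 0.12P(1 - P/7500) has equilibria where dP/dt = 0, i.e. P = 0 or P = 7500.
The coefficient (1 - P/K) = 0 when P = K, identifying K = 7500 as the carrying capacity.
(a) K = 7500; (b) equilibria P = 0 and P = 7500.


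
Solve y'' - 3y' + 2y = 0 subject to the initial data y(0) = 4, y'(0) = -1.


Characteristic roots of r² - 3r + 2 = 0 are 1, 2.
General solution y = c₁ e^(x) + c₂ e^(2x).
Apply y(0) = 4: c₁ + c₂ = 4. Apply y'(0) = -1: 1 c₁ + 2 c₂ = -1.
Solve: c₁ = 9, c₂ = -5.
Particular solution: y = 9e^(x) - 5e^(2x).


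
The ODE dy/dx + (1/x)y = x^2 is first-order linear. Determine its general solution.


P(x) = 1/x ⇒ μ = x^1.
(x^1 y)' = x^1·x^2 = x^3.
Integrate: x^1 y = x^4/(4) + C.
Solve for y: y = (1/4)x^3 + C/x^1.


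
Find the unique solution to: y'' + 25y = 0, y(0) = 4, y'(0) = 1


Characteristic roots of r² + 25 = 0 are ±5i, so y = C₁cos(5x) + C₂sin(5x).
Apply y(0) = 4: C₁ = 4. Differentiate and apply y'(0) = 1: 5·C₂ = 1, so C₂ = 1/5.
Particular solution: y = 4cos(5x) + (1/5)sin(5x).


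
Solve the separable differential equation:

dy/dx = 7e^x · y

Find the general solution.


Separate variables: dy/y = 7e^x dx.
Integrate: ln|y| = 7e^x + C₀.
Exponentiate: y = Ce^(7e^x).


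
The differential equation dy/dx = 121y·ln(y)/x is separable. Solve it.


Separate: dy/[y ln(y)] = 121 dx/x.
Substitute u = ln(y): du/u = 121 dx/x.
Integrate: ln|ln(y)| = 121ln|x| + C₀, hence ln(y) = C·x^121.


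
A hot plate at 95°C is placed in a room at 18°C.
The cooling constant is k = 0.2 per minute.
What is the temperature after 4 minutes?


Newton's law: dT/dt = -k(T - T_a) has solution T(t) = T_a + (T₀ - T_a)e^(-kt).
Plug in T_a = 18, T₀ = 95, k = 0.2, t = 4: T(4) = 18 + (77)e^(-0.80) ≈ 52.6°C.


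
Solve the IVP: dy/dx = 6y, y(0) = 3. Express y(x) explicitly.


General solution of y' = 6y is y = Ce^(6x).
Apply y(0) = 3: C = 3.
Particular solution: y = 3e^(6x).


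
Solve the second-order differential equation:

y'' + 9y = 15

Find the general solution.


Homogeneous part: r² + 9 = 0 ⇒ r = ±3i, so y_h = C₁cos(3x) + C₂sin(3x).
Try constant y_p = A; plug in: 9A = 15 ⇒ A = 5/3.
General solution: y = C₁cos(3x) + C₂sin(3x) + 5/3.


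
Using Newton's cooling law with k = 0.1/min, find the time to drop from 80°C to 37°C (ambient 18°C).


From T(t) = T_a + (T₀ - T_a)e^(-kt), set T(t) = 37:
(37 - 18) / (80 - 18) = e^(-0.1t), so t = -ln(0.306)/0.1 ≈ 11.8 minutes.


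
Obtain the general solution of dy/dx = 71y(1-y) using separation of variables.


Separate: dy/[y(1-y)] = 71 dx.
Partial fractions: 1/[y(1-y)] = 1/y + 1/(1-y).
Integrate: ln|y/(1-y)| = 71x + C₀.
Solve for y: y = 1/(1 + Ce^(-71x)).


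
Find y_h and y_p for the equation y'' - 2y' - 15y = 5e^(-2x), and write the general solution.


Characteristic roots of r² - 2r - 15 = 0 are -3, 5.
y_h = C₁e^(-3x) + C₂e^(5x).
Forcing exponent -2 is not a characteristic root; try y_p = Ae^(-2x).
Substitute: A·(4 + (-2)·-2 + (-15)) = A·-7 = 5, so A = -5/7.
General solution: y = C₁e^(-3x) + C₂e^(5x) - (5/7)e^(-2x).


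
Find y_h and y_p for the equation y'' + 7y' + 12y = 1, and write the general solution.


Characteristic roots of r² + 7r + 12 = 0 are -4, -3.
y_h = C₁e^(-4x) + C₂e^(-3x).
Constant forcing; try y_p = A. Then 12A = 1 ⇒ A = 1/12.
General solution: y = C₁e^(-4x) + C₂e^(-3x) + 1/12.


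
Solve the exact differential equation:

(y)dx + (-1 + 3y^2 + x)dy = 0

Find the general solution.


Check exactness: ∂M/∂y = 1 and ∂N/∂x = 1; equal, so the equation is exact.
Integrate M with respect to x (treating y as constant): ∫M dx = xy + h(y).
Differentiate w.r.t. y and set equal to N: the x-dependent terms already match, leaving h'(y) = -1 + 3y^2. Integrate: h(y) = -y + y^3.
So F(x,y) = -y + y^3 + xy.
General solution: -y + y^3 + xy = C.


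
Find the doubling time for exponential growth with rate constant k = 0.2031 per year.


Exponential growth: P(t) = P₀ e^(0.2031t). Set P(t)/P₀ = 2: e^(0.2031t) = 2.
Solve: t = ln(2)/0.2031 ≈ 3.41 years.


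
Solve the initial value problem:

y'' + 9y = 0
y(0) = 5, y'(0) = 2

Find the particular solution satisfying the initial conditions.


Characteristic roots of r² + 9 = 0 are ±3i, so y = C₁cos(3x) + C₂sin(3x).
Apply y(0) = 5: C₁ = 5. Differentiate and apply y'(0) = 2: 3·C₂ = 2, so C₂ = 2/3.
Particular solution: y = 5cos(3x) + (2/3)sin(3x).


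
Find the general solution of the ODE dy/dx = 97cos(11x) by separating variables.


g(y) = 1, so integrate directly: y = ∫ 97cos(11x) dx = (97/11)sin(11x) + C.


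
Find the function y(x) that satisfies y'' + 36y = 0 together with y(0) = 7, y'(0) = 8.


Characteristic roots of r² + 36 = 0 are ±6i, so y = C₁cos(6x) + C₂sin(6x).
Apply y(0) = 7: C₁ = 7. Differentiate and apply y'(0) = 8: 6·C₂ = 8, so C₂ = 4/3.
Particular solution: y = 7cos(6x) + (4/3)sin(6x).


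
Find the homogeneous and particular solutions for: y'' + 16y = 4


Homogeneous part: r² + 16 = 0 ⇒ r = ±4i, so y_h = C₁cos(4x) + C₂sin(4x).
Try constant y_p = A; plug in: 16A = 4 ⇒ A = 1/4.
General solution: y = C₁cos(4x) + C₂sin(4x) + 1/4.


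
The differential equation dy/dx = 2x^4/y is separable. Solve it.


Separate variables: y dy = 2x^4 dx.
Integrate both sides: y²/2 = (2/5)x^5 + C₀.
Multiply by 2: y² = (4/5)x^5 + C.


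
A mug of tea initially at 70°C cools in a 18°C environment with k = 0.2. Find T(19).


Newton's law: dT/dt = -k(T - T_a) has solution T(t) = T_a + (T₀ - T_a)e^(-kt).
Plug in T_a = 18, T₀ = 70, k = 0.2, t = 19: T(19) = 18 + (52)e^(-3.80) ≈ 19.2°C.


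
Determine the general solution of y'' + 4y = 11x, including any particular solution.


Homogeneous: r² + 4 = 0 ⇒ r = ±2i, y_h = C₁cos(2x) + C₂sin(2x).
Polynomial forcing; try y_p = Ax + B. Then y_p'' + 4 y_p = 4(Ax + B) = 11x, so B = 0 and A = 11/4.
General solution: y = C₁cos(2x) + C₂sin(2x) + (11/4)x.


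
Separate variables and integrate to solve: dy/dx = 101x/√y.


Separate: √y dy = 101x dx.
Integrate: (2/3)y^(3/2) = (101/2)x² + C.


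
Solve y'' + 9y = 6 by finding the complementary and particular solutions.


Homogeneous part: r² + 9 = 0 ⇒ r = ±3i, so y_h = C₁cos(3x) + C₂sin(3x).
Try constant y_p = A; plug in: 9A = 6 ⇒ A = 2/3.
General solution: y = C₁cos(3x) + C₂sin(3x) + 2/3.


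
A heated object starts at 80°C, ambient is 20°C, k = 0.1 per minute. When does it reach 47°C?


From T(t) = T_a + (T₀ - T_a)e^(-kt), set T(t) = 47:
(47 - 20) / (80 - 20) = e^(-0.1t), so t = -ln(0.450)/0.1 ≈ 8.0 minutes.


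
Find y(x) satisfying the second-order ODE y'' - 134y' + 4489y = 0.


Characteristic equation: r² - 134r + 4489 = 0, i.e. (r - 67)² = 0.
Repeated root r = 67; include an x factor for the second linearly independent solution.
General solution: y = (C₁ + C₂x)e^(67x).


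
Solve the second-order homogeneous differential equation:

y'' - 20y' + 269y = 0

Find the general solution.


Characteristic equation: r² - 20r + 269 = 0.
Discriminant is negative; roots r = 10 ± 13i (complex conjugate pair).
General solution uses e^(α x)(C₁ cos(β x) + C₂ sin(β x)): y = e^(10x)(C₁cos(13x) + C₂sin(13x)).


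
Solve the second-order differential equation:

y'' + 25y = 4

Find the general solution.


Homogeneous part: r² + 25 = 0 ⇒ r = ±5i, so y_h = C₁cos(5x) + C₂sin(5x).
Try constant y_p = A; plug in: 25A = 4 ⇒ A = 4/25.
General solution: y = C₁cos(5x) + C₂sin(5x) + 4/25.


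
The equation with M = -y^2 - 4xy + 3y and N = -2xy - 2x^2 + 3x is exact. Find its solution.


Check exactness: ∂M/∂y = -2y - 4x + 3 and ∂N/∂x = -2y - 4x + 3; equal, so the equation is exact.
Integrate M with respect to x (treating y as constant): ∫M dx = -xy^2 - 2x^2y + 3xy + h(y).
Differentiate w.r.t. y and set equal to N: all terms match, so h'(y) = 0 and h is a constant absorbed into C.
General solution: -xy^2 - 2x^2y + 3xy = C.


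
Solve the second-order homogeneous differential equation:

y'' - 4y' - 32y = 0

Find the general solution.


Characteristic equation: r² - 4r - 32 = 0.
Factor: (r - 8)(r + 4) = 0 ⇒ r = 8, -4 (distinct real).
General solution: y = C₁e^(8x) + C₂e^(-4x).


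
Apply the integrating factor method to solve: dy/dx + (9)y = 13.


P(x) = 9, Q(x) = 13; integrating factor μ = e^(9x).
(μ y)' = 13e^(9x) ⇒ μ y = (13/9)e^(9x) + C.
Divide by μ: y = 13/9 + Ce^(-9x).


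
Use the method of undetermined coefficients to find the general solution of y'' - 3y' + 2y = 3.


Characteristic roots of r² - 3r + 2 = 0 are 2, 1.
y_h = C₁e^(2x) + C₂e^(x).
Forcing exponent 0 is not a characteristic root; try y_p = A.
Substitute: A·(0 + (-3)·0 + (2)) = A·2 = 3, so A = 3/2.
General solution: y = C₁e^(2x) + C₂e^(x) + 3/2.


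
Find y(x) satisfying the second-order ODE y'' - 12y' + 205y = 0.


Characteristic equation: r² - 12r + 205 = 0.
Discriminant is negative; roots r = 6 ± 13i (complex conjugate pair).
General solution uses e^(α x)(C₁ cos(β x) + C₂ sin(β x)): y = e^(6x)(C₁cos(13x) + C₂sin(13x)).


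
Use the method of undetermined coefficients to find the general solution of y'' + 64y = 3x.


Homogeneous: r² + 64 = 0 ⇒ r = ±8i, y_h = C₁cos(8x) + C₂sin(8x).
Polynomial forcing; try y_p = Ax + B. Then y_p'' + 64 y_p = 64(Ax + B) = 3x, so B = 0 and A = 3/64.
General solution: y = C₁cos(8x) + C₂sin(8x) + (3/64)x.


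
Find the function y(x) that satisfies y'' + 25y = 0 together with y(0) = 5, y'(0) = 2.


Characteristic roots of r² + 25 = 0 are ±5i, so y = C₁cos(5x) + C₂sin(5x).
Apply y(0) = 5: C₁ = 5. Differentiate and apply y'(0) = 2: 5·C₂ = 2, so C₂ = 2/5.
Particular solution: y = 5cos(5x) + (2/5)sin(5x).


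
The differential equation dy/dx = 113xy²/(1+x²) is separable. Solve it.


Separate: dy/y² = 113x/(1+x²) dx.
Integrate LHS: ∫ dy/y² = -1/y.
Integrate RHS via u = 1+x²: (113/2)ln(1+x²) + C.
Result: -1/y = (113/2)ln(1+x²) + C.


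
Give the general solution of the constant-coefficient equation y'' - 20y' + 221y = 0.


Characteristic equation: r² - 20r + 221 = 0.
Discriminant is negative; roots r = 10 ± 11i (complex conjugate pair).
General solution uses e^(α x)(C₁ cos(β x) + C₂ sin(β x)): y = e^(10x)(C₁cos(11x) + C₂sin(11x)).


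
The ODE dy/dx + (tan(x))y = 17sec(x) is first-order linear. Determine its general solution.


P(x) = tan(x) ⇒ μ = e^(∫tan(x)dx) = sec(x).
(sec(x) y)' = 17sec²(x) ⇒ sec(x) y = 17tan(x) + C.
Multiply by cos(x): y = 17sin(x) + C·cos(x).


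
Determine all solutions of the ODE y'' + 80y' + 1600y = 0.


Characteristic equation: r² + 80r + 1600 = 0, i.e. (r + 40)² = 0.
Repeated root r = -40; include an x factor for the second linearly independent solution.
General solution: y = (C₁ + C₂x)e^(-40x).


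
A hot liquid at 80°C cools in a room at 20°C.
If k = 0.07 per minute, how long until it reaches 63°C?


From T(t) = T_a + (T₀ - T_a)e^(-kt), set T(t) = 63:
(63 - 20) / (80 - 20) = e^(-0.07t), so t = -ln(0.717)/0.07 ≈ 4.8 minutes.


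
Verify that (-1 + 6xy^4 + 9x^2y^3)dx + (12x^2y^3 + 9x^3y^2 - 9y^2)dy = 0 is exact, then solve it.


Check exactness: ∂M/∂y = 24xy^3 + 27x^2y^2 and ∂N/∂x = 24xy^3 + 27x^2y^2; equal, so the equation is exact.
Integrate M with respect to x (treating y as constant): ∫M dx = -x + 3x^2y^4 + 3x^3y^3 + h(y).
Differentiate w.r.t. y and set equal to N: the x-dependent terms already match, leaving h'(y) = -9y^2. Integrate: h(y) = -3y^3.
So F(x,y) = -x + 3x^2y^4 + 3x^3y^3 - 3y^3.
General solution: -x + 3x^2y^4 + 3x^3y^3 - 3y^3 = C.


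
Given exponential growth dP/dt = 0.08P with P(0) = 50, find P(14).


The ODE dP/dt = 0.08P has solution P(t) = P(0)e^(0.08t).
Substitute P(0) = 50 and t = 14: P(14) = 50 e^(1.12) ≈ 153.


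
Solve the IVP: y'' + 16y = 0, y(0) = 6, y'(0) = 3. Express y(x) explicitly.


Characteristic roots of r² + 16 = 0 are ±4i, so y = C₁cos(4x) + C₂sin(4x).
Apply y(0) = 6: C₁ = 6. Differentiate and apply y'(0) = 3: 4·C₂ = 3, so C₂ = 3/4.
Particular solution: y = 6cos(4x) + (3/4)sin(4x).


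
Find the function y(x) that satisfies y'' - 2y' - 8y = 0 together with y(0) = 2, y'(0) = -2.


Characteristic roots of r² - 2r - 8 = 0 are 4, -2.
General solution y = c₁ e^(4x) + c₂ e^(-2x).
Apply y(0) = 2: c₁ + c₂ = 2. Apply y'(0) = -2: 4 c₁ - 2 c₂ = -2.
Solve: c₁ = 1/3, c₂ = 5/3.
Particular solution: y = (1/3)e^(4x) + (5/3)e^(-2x).


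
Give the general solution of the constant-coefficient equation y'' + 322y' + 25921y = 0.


Characteristic equation: r² + 322r + 25921 = 0, i.e. (r + 161)² = 0.
Repeated root r = -161; include an x factor for the second linearly independent solution.
General solution: y = (C₁ + C₂x)e^(-161x).


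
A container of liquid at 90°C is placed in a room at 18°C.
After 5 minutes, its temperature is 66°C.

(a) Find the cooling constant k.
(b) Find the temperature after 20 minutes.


Newton's law: T(t) = T_a + (T₀ - T_a)e^(-kt).
(a) Use T(5) = 66: (66 - 18)/(90 - 18) = e^(-k·5), so k = -ln(0.667)/5 ≈ 0.0811.
(b) Apply k to t = 20: T(20) = 18 + (72)e^(-1.622) ≈ 32.2°C.


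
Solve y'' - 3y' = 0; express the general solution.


Characteristic equation: r² - 3r = 0.
Factor: (r - 0)(r - 3) = 0 ⇒ r = 0, 3 (distinct real).
General solution: y = C₁ + C₂e^(3x).


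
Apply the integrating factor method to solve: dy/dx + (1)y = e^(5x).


P(x) = 1 ⇒ μ = e^(x).
(μ y)' = e^(6x) ⇒ μ y = e^(6x)/6 + C.
Divide by μ: y = (1/6)e^(5x) + Ce^(-x).


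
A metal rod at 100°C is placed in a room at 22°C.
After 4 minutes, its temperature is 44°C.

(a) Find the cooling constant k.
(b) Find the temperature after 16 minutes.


Newton's law: T(t) = T_a + (T₀ - T_a)e^(-kt).
(a) Use T(4) = 44: (44 - 22)/(100 - 22) = e^(-k·4), so k = -ln(0.282)/4 ≈ 0.3164.
(b) Apply k to t = 16: T(16) = 22 + (78)e^(-5.063) ≈ 22.5°C.


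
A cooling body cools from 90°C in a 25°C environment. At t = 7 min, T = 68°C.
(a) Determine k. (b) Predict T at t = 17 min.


Newton's law: T(t) = T_a + (T₀ - T_a)e^(-kt).
(a) Use T(7) = 68: (68 - 25)/(90 - 25) = e^(-k·7), so k = -ln(0.662)/7 ≈ 0.0590.
(b) Apply k to t = 17: T(17) = 25 + (65)e^(-1.003) ≈ 48.8°C.


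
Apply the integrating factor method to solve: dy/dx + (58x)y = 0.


P(x) = 58x ⇒ μ = e^(29x²).
Q(x) = 0 so μ y is constant: y = Ce^(-29x²).


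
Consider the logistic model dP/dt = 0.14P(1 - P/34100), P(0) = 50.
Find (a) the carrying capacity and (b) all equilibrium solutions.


Logistic ODE dP/dt = 0.14P(1 - P/34100) has equilibria where dP/dt = 0, i.e. P = 0 or P = 34100.
The coefficient (1 - P/K) = 0 when P = K, identifying K = 34100 as the carrying capacity.
(a) K = 34100; (b) equilibria P = 0 and P = 34100.


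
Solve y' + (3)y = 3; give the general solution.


P(x) = 3, Q(x) = 3; integrating factor μ = e^(3x).
(μ y)' = 3e^(3x) ⇒ μ y = e^(3x) + C.
Divide by μ: y = 1 + Ce^(-3x).


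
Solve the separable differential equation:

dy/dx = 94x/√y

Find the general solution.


Separate: √y dy = 94x dx.
Integrate: (2/3)y^(3/2) = 47x² + C.


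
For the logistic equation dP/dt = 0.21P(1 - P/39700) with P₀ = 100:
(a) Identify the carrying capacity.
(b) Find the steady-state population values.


Logistic ODE dP/dt = 0.21P(1 - P/39700) has equilibria where dP/dt = 0, i.e. P = 0 or P = 39700.
The coefficient (1 - P/K) = 0 when P = K, identifying K = 39700 as the carrying capacity.
(a) K = 39700; (b) equilibria P = 0 and P = 39700.


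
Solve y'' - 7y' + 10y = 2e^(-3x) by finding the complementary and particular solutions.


Characteristic roots of r² - 7r + 10 = 0 are 5, 2.
y_h = C₁e^(5x) + C₂e^(2x).
Forcing exponent -3 is not a characteristic root; try y_p = Ae^(-3x).
Substitute: A·(9 + (-7)·-3 + (10)) = A·40 = 2, so A = 1/20.
General solution: y = C₁e^(5x) + C₂e^(2x) + (1/20)e^(-3x).


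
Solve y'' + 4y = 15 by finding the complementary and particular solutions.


Homogeneous part: r² + 4 = 0 ⇒ r = ±2i, so y_h = C₁cos(2x) + C₂sin(2x).
Try constant y_p = A; plug in: 4A = 15 ⇒ A = 15/4.
General solution: y = C₁cos(2x) + C₂sin(2x) + 15/4.


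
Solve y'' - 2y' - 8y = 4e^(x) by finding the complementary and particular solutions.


Characteristic roots of r² - 2r - 8 = 0 are 4, -2.
y_h = C₁e^(4x) + C₂e^(-2x).
Forcing exponent 1 is not a characteristic root; try y_p = Ae^(x).
Substitute: A·(1 + (-2)·1 + (-8)) = A·-9 = 4, so A = -4/9.
General solution: y = C₁e^(4x) + C₂e^(-2x) - (4/9)e^(x).


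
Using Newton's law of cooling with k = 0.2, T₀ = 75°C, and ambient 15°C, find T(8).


Newton's law: dT/dt = -k(T - T_a) has solution T(t) = T_a + (T₀ - T_a)e^(-kt).
Plug in T_a = 15, T₀ = 75, k = 0.2, t = 8: T(8) = 15 + (60)e^(-1.60) ≈ 27.1°C.


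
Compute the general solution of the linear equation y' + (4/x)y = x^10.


P(x) = 4/x ⇒ μ = x^4.
(x^4 y)' = x^4·x^10 = x^14.
Integrate: x^4 y = x^15/(15) + C.
Solve for y: y = (1/15)x^11 + C/x^4.


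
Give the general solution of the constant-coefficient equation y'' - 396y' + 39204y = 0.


Characteristic equation: r² - 396r + 39204 = 0, i.e. (r - 198)² = 0.
Repeated root r = 198; include an x factor for the second linearly independent solution.
General solution: y = (C₁ + C₂x)e^(198x).


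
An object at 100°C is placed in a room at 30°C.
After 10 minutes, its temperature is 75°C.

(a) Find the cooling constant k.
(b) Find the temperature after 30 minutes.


Newton's law: T(t) = T_a + (T₀ - T_a)e^(-kt).
(a) Use T(10) = 75: (75 - 30)/(100 - 30) = e^(-k·10), so k = -ln(0.643)/10 ≈ 0.0442.
(b) Apply k to t = 30: T(30) = 30 + (70)e^(-1.325) ≈ 48.6°C.


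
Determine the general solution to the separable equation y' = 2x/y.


Separate variables: y dy = 2x dx.
Integrate both sides: y²/2 = x^2 + C₀.
Multiply by 2: y² = 2x^2 + C.


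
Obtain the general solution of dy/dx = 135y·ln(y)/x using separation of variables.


Separate: dy/[y ln(y)] = 135 dx/x.
Substitute u = ln(y): du/u = 135 dx/x.
Integrate: ln|ln(y)| = 135ln|x| + C₀, hence ln(y) = C·x^135.


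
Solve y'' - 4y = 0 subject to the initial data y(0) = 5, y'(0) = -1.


Characteristic roots of r² - 4 = 0 are 2, -2.
General solution y = c₁ e^(2x) + c₂ e^(-2x).
Apply y(0) = 5: c₁ + c₂ = 5. Apply y'(0) = -1: 2 c₁ - 2 c₂ = -1.
Solve: c₁ = 9/4, c₂ = 11/4.
Particular solution: y = (9/4)e^(2x) + (11/4)e^(-2x).


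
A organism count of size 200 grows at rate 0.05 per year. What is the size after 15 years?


The ODE dP/dt = 0.05P has solution P(t) = P(0)e^(0.05t).
Substitute P(0) = 200 and t = 15: P(15) = 200 e^(0.75) ≈ 423.


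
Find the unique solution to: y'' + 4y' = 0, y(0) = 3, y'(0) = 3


Characteristic roots of r² + 4r = 0 are -4, 0.
General solution y = c₁ e^(-4x) + c₂.
Apply y(0) = 3: c₁ + c₂ = 3. Apply y'(0) = 3: -4 c₁ + 0 c₂ = 3.
Solve: c₁ = -3/4, c₂ = 15/4.
Particular solution: y = -(3/4)e^(-4x) + 15/4.


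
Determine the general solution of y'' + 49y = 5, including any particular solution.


Homogeneous part: r² + 49 = 0 ⇒ r = ±7i, so y_h = C₁cos(7x) + C₂sin(7x).
Try constant y_p = A; plug in: 49A = 5 ⇒ A = 5/49.
General solution: y = C₁cos(7x) + C₂sin(7x) + 5/49.


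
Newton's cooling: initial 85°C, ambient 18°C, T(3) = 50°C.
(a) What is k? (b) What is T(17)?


Newton's law: T(t) = T_a + (T₀ - T_a)e^(-kt).
(a) Use T(3) = 50: (50 - 18)/(85 - 18) = e^(-k·3), so k = -ln(0.478)/3 ≈ 0.2463.
(b) Apply k to t = 17: T(17) = 18 + (67)e^(-4.187) ≈ 19.0°C.


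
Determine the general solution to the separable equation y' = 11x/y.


Separate variables: y dy = 11x dx.
Integrate both sides: y²/2 = (11/2)x^2 + C₀.
Multiply by 2: y² = 11x^2 + C.


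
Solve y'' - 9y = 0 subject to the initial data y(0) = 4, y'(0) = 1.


Characteristic roots of r² - 9 = 0 are -3, 3.
General solution y = c₁ e^(-3x) + c₂ e^(3x).
Apply y(0) = 4: c₁ + c₂ = 4. Apply y'(0) = 1: -3 c₁ + 3 c₂ = 1.
Solve: c₁ = 11/6, c₂ = 13/6.
Particular solution: y = (11/6)e^(-3x) + (13/6)e^(3x).


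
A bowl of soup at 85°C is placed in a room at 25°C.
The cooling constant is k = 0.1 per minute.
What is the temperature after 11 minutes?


Newton's law: dT/dt = -k(T - T_a) has solution T(t) = T_a + (T₀ - T_a)e^(-kt).
Plug in T_a = 25, T₀ = 85, k = 0.1, t = 11: T(11) = 25 + (60)e^(-1.10) ≈ 45.0°C.


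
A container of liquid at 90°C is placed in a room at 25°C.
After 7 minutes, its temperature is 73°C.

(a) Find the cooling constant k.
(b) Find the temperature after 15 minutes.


Newton's law: T(t) = T_a + (T₀ - T_a)e^(-kt).
(a) Use T(7) = 73: (73 - 25)/(90 - 25) = e^(-k·7), so k = -ln(0.738)/7 ≈ 0.0433.
(b) Apply k to t = 15: T(15) = 25 + (65)e^(-0.650) ≈ 58.9°C.


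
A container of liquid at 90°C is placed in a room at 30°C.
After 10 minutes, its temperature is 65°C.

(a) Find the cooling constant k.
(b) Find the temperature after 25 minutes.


Newton's law: T(t) = T_a + (T₀ - T_a)e^(-kt).
(a) Use T(10) = 65: (65 - 30)/(90 - 30) = e^(-k·10), so k = -ln(0.583)/10 ≈ 0.0539.
(b) Apply k to t = 25: T(25) = 30 + (60)e^(-1.347) ≈ 45.6°C.


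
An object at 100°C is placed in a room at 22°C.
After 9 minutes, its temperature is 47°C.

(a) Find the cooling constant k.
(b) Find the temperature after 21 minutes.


Newton's law: T(t) = T_a + (T₀ - T_a)e^(-kt).
(a) Use T(9) = 47: (47 - 22)/(100 - 22) = e^(-k·9), so k = -ln(0.321)/9 ≈ 0.1264.
(b) Apply k to t = 21: T(21) = 22 + (78)e^(-2.655) ≈ 27.5°C.


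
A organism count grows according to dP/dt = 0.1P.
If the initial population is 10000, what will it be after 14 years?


The ODE dP/dt = 0.1P has solution P(t) = P(0)e^(0.1t).
Substitute P(0) = 10000 and t = 14: P(14) = 10000 e^(1.40) ≈ 40552.


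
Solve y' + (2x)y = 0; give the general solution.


P(x) = 2x ⇒ μ = e^(x²).
Q(x) = 0 so μ y is constant: y = Ce^(-x²).


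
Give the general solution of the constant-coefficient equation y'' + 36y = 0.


Characteristic equation: r² + 36 = 0.
Discriminant is negative; roots r = 0 ± 6i (complex conjugate pair).
General solution uses e^(α x)(C₁ cos(β x) + C₂ sin(β x)): y = C₁cos(6x) + C₂sin(6x).


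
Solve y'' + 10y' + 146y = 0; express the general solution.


Characteristic equation: r² + 10r + 146 = 0.
Discriminant is negative; roots r = -5 ± 11i (complex conjugate pair).
General solution uses e^(α x)(C₁ cos(β x) + C₂ sin(β x)): y = e^(-5x)(C₁cos(11x) + C₂sin(11x)).


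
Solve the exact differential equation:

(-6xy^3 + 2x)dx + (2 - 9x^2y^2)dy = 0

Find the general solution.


Check exactness: ∂M/∂y = -18xy^2 and ∂N/∂x = -18xy^2; equal, so the equation is exact.
Integrate M with respect to x (treating y as constant): ∫M dx = -3x^2y^3 + x^2 + h(y).
Differentiate w.r.t. y and set equal to N: the x-dependent terms already match, leaving h'(y) = 2. Integrate: h(y) = 2y.
So F(x,y) = 2y - 3x^2y^3 + x^2.
General solution: 2y - 3x^2y^3 + x^2 = C.


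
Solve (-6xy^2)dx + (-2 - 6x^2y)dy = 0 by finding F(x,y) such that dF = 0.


Check exactness: ∂M/∂y = -12xy and ∂N/∂x = -12xy; equal, so the equation is exact.
Integrate M with respect to x (treating y as constant): ∫M dx = -3x^2y^2 + h(y).
Differentiate w.r.t. y and set equal to N: the x-dependent terms already match, leaving h'(y) = -2. Integrate: h(y) = -2y.
So F(x,y) = -2y - 3x^2y^2.
General solution: -2y - 3x^2y^2 = C.


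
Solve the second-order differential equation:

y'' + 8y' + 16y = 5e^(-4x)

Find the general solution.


Characteristic polynomial (r + 4)² = 0; repeated root r = -4.
y_h = (C₁ + C₂x)e^(-4x). Forcing matches the repeated root (resonance), so try y_p = Ax² e^(-4x).
Substitute and solve for A: 2A = 5, so A = 5/2.
General solution: y = (C₁ + C₂x + (5/2)x²)e^(-4x).


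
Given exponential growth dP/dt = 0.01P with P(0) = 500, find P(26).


The ODE dP/dt = 0.01P has solution P(t) = P(0)e^(0.01t).
Substitute P(0) = 500 and t = 26: P(26) = 500 e^(0.26) ≈ 648.


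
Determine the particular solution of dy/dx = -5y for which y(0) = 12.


General solution of y' = -5y is y = Ce^(-5x).
Apply y(0) = 12: C = 12.
Particular solution: y = 12e^(-5x).


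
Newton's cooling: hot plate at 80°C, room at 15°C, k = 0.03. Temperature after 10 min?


Newton's law: dT/dt = -k(T - T_a) has solution T(t) = T_a + (T₀ - T_a)e^(-kt).
Plug in T_a = 15, T₀ = 80, k = 0.03, t = 10: T(10) = 15 + (65)e^(-0.30) ≈ 63.2°C.


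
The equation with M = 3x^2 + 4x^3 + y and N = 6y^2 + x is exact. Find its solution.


Check exactness: ∂M/∂y = 1 and ∂N/∂x = 1; equal, so the equation is exact.
Integrate M with respect to x (treating y as constant): ∫M dx = x^3 + x^4 + xy + h(y).
Differentiate w.r.t. y and set equal to N: the x-dependent terms already match, leaving h'(y) = 6y^2. Integrate: h(y) = 2y^3.
So F(x,y) = x^3 + 2y^3 + x^4 + xy.
General solution: x^3 + 2y^3 + x^4 + xy = C.


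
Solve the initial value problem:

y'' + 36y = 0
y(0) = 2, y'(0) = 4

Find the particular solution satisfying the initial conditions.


Characteristic roots of r² + 36 = 0 are ±6i, so y = C₁cos(6x) + C₂sin(6x).
Apply y(0) = 2: C₁ = 2. Differentiate and apply y'(0) = 4: 6·C₂ = 4, so C₂ = 2/3.
Particular solution: y = 2cos(6x) + (2/3)sin(6x).


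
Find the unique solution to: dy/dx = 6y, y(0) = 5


General solution of y' = 6y is y = Ce^(6x).
Apply y(0) = 5: C = 5.
Particular solution: y = 5e^(6x).


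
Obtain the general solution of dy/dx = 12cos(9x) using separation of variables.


g(y) = 1, so integrate directly: y = ∫ 12cos(9x) dx = (4/3)sin(9x) + C.


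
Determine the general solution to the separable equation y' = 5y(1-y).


Separate: dy/[y(1-y)] = 5 dx.
Partial fractions: 1/[y(1-y)] = 1/y + 1/(1-y).
Integrate: ln|y/(1-y)| = 5x + C₀.
Solve for y: y = 1/(1 + Ce^(-5x)).


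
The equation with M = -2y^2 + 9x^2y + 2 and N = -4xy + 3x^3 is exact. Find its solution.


Check exactness: ∂M/∂y = -4y + 9x^2 and ∂N/∂x = -4y + 9x^2; equal, so the equation is exact.
Integrate M with respect to x (treating y as constant): ∫M dx = -2xy^2 + 3x^3y + 2x + h(y).
Differentiate w.r.t. y and set equal to N: all terms match, so h'(y) = 0 and h is a constant absorbed into C.
General solution: -2xy^2 + 3x^3y + 2x = C.


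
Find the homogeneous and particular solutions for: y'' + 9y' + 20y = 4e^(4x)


Characteristic roots of r² + 9r + 20 = 0 are -5, -4.
y_h = C₁e^(-5x) + C₂e^(-4x).
Forcing exponent 4 is not a characteristic root; try y_p = Ae^(4x).
Substitute: A·(16 + (9)·4 + (20)) = A·72 = 4, so A = 1/18.
General solution: y = C₁e^(-5x) + C₂e^(-4x) + (1/18)e^(4x).


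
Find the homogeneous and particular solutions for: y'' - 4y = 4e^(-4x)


Characteristic roots of r² - 4 = 0 are 2, -2.
y_h = C₁e^(2x) + C₂e^(-2x).
Forcing exponent -4 is not a characteristic root; try y_p = Ae^(-4x).
Substitute: A·(16 + (0)·-4 + (-4)) = A·12 = 4, so A = 1/3.
General solution: y = C₁e^(2x) + C₂e^(-2x) + (1/3)e^(-4x).


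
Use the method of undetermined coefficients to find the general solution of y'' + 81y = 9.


Homogeneous part: r² + 81 = 0 ⇒ r = ±9i, so y_h = C₁cos(9x) + C₂sin(9x).
Try constant y_p = A; plug in: 81A = 9 ⇒ A = 1/9.
General solution: y = C₁cos(9x) + C₂sin(9x) + 1/9.


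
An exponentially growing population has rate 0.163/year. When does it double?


Exponential growth: P(t) = P₀ e^(0.163t). Set P(t)/P₀ = 2: e^(0.163t) = 2.
Solve: t = ln(2)/0.163 ≈ 4.25 years.


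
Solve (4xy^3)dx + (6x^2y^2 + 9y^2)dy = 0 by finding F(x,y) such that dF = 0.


Check exactness: ∂M/∂y = 12xy^2 and ∂N/∂x = 12xy^2; equal, so the equation is exact.
Integrate M with respect to x (treating y as constant): ∫M dx = 2x^2y^3 + h(y).
Differentiate w.r.t. y and set equal to N: the x-dependent terms already match, leaving h'(y) = 9y^2. Integrate: h(y) = 3y^3.
So F(x,y) = 2x^2y^3 + 3y^3.
General solution: 2x^2y^3 + 3y^3 = C.


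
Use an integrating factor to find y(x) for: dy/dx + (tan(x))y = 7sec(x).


P(x) = tan(x) ⇒ μ = e^(∫tan(x)dx) = sec(x).
(sec(x) y)' = 7sec²(x) ⇒ sec(x) y = 7tan(x) + C.
Multiply by cos(x): y = 7sin(x) + C·cos(x).


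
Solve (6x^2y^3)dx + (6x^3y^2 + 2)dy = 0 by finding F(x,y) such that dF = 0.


Check exactness: ∂M/∂y = 18x^2y^2 and ∂N/∂x = 18x^2y^2; equal, so the equation is exact.
Integrate M with respect to x (treating y as constant): ∫M dx = 2x^3y^3 + h(y).
Differentiate w.r.t. y and set equal to N: the x-dependent terms already match, leaving h'(y) = 2. Integrate: h(y) = 2y.
So F(x,y) = 2x^3y^3 + 2y.
General solution: 2x^3y^3 + 2y = C.


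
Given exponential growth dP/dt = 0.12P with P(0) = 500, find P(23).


The ODE dP/dt = 0.12P has solution P(t) = P(0)e^(0.12t).
Substitute P(0) = 500 and t = 23: P(23) = 500 e^(2.76) ≈ 7900.


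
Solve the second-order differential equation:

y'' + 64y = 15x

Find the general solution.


Homogeneous: r² + 64 = 0 ⇒ r = ±8i, y_h = C₁cos(8x) + C₂sin(8x).
Polynomial forcing; try y_p = Ax + B. Then y_p'' + 64 y_p = 64(Ax + B) = 15x, so B = 0 and A = 15/64.
General solution: y = C₁cos(8x) + C₂sin(8x) + (15/64)x.


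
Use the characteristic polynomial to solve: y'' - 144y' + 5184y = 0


Characteristic equation: r² - 144r + 5184 = 0, i.e. (r - 72)² = 0.
Repeated root r = 72; include an x factor for the second linearly independent solution.
General solution: y = (C₁ + C₂x)e^(72x).


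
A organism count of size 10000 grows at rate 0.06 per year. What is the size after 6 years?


The ODE dP/dt = 0.06P has solution P(t) = P(0)e^(0.06t).
Substitute P(0) = 10000 and t = 6: P(6) = 10000 e^(0.36) ≈ 14333.


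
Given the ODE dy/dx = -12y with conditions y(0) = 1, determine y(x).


General solution of y' = -12y is y = Ce^(-12x).
Apply y(0) = 1: C = 1.
Particular solution: y = e^(-12x).


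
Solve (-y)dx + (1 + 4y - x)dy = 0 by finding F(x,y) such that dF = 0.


Check exactness: ∂M/∂y = -1 and ∂N/∂x = -1; equal, so the equation is exact.
Integrate M with respect to x (treating y as constant): ∫M dx = -xy + h(y).
Differentiate w.r.t. y and set equal to N: the x-dependent terms already match, leaving h'(y) = 1 + 4y. Integrate: h(y) = y + 2y^2.
So F(x,y) = y + 2y^2 - xy.
General solution: y + 2y^2 - xy = C.


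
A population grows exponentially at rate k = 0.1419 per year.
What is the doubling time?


Exponential growth: P(t) = P₀ e^(0.1419t). Set P(t)/P₀ = 2: e^(0.1419t) = 2.
Solve: t = ln(2)/0.1419 ≈ 4.88 years.


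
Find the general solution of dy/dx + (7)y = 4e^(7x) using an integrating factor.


P(x) = 7 ⇒ μ = e^(7x).
(μ y)' = 4e^(14x) ⇒ μ y = (4/14)e^(14x) + C.
Divide by μ: y = (2/7)e^(7x) + Ce^(-7x).


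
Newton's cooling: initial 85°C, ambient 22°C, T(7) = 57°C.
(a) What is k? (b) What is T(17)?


Newton's law: T(t) = T_a + (T₀ - T_a)e^(-kt).
(a) Use T(7) = 57: (57 - 22)/(85 - 22) = e^(-k·7), so k = -ln(0.556)/7 ≈ 0.0840.
(b) Apply k to t = 17: T(17) = 22 + (63)e^(-1.427) ≈ 37.1°C.


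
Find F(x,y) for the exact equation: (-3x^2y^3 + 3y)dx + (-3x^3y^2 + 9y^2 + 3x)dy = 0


Check exactness: ∂M/∂y = -9x^2y^2 + 3 and ∂N/∂x = -9x^2y^2 + 3; equal, so the equation is exact.
Integrate M with respect to x (treating y as constant): ∫M dx = -x^3y^3 + 3xy + h(y).
Differentiate w.r.t. y and set equal to N: the x-dependent terms already match, leaving h'(y) = 9y^2. Integrate: h(y) = 3y^3.
So F(x,y) = -x^3y^3 + 3y^3 + 3xy.
General solution: -x^3y^3 + 3y^3 + 3xy = C.


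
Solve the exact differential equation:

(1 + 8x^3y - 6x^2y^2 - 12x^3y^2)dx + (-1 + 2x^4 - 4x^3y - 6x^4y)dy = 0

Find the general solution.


Check exactness: ∂M/∂y = 8x^3 - 12x^2y - 24x^3y and ∂N/∂x = 8x^3 - 12x^2y - 24x^3y; equal, so the equation is exact.
Integrate M with respect to x (treating y as constant): ∫M dx = x + 2x^4y - 2x^3y^2 - 3x^4y^2 + h(y).
Differentiate w.r.t. y and set equal to N: the x-dependent terms already match, leaving h'(y) = -1. Integrate: h(y) = -y.
So F(x,y) = x - y + 2x^4y - 2x^3y^2 - 3x^4y^2.
General solution: x - y + 2x^4y - 2x^3y^2 - 3x^4y^2 = C.


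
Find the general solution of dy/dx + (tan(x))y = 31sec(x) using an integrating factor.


P(x) = tan(x) ⇒ μ = e^(∫tan(x)dx) = sec(x).
(sec(x) y)' = 31sec²(x) ⇒ sec(x) y = 31tan(x) + C.
Multiply by cos(x): y = 31sin(x) + C·cos(x).


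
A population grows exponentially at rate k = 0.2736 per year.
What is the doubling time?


Exponential growth: P(t) = P₀ e^(0.2736t). Set P(t)/P₀ = 2: e^(0.2736t) = 2.
Solve: t = ln(2)/0.2736 ≈ 2.53 years.


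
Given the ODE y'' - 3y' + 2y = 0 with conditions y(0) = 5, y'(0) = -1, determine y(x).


Characteristic roots of r² - 3r + 2 = 0 are 2, 1.
General solution y = c₁ e^(2x) + c₂ e^(x).
Apply y(0) = 5: c₁ + c₂ = 5. Apply y'(0) = -1: 2 c₁ + 1 c₂ = -1.
Solve: c₁ = -6, c₂ = 11.
Particular solution: y = -6e^(2x) + 11e^(x).


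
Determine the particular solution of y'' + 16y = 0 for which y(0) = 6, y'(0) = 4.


Characteristic roots of r² + 16 = 0 are ±4i, so y = C₁cos(4x) + C₂sin(4x).
Apply y(0) = 6: C₁ = 6. Differentiate and apply y'(0) = 4: 4·C₂ = 4, so C₂ = 1.
Particular solution: y = 6cos(4x) + sin(4x).


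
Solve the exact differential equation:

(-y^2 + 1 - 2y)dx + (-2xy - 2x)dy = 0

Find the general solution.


Check exactness: ∂M/∂y = -2y - 2 and ∂N/∂x = -2y - 2; equal, so the equation is exact.
Integrate M with respect to x (treating y as constant): ∫M dx = -xy^2 + x - 2xy + h(y).
Differentiate w.r.t. y and set equal to N: all terms match, so h'(y) = 0 and h is a constant absorbed into C.
General solution: -xy^2 + x - 2xy = C.


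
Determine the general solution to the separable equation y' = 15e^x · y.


Separate variables: dy/y = 15e^x dx.
Integrate: ln|y| = 15e^x + C₀.
Exponentiate: y = Ce^(15e^x).


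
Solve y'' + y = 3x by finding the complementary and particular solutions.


Homogeneous: r² + 1 = 0 ⇒ r = ±1i, y_h = C₁cos(x) + C₂sin(x).
Polynomial forcing; try y_p = Ax + B. Then y_p'' + 1 y_p = 1(Ax + B) = 3x, so B = 0 and A = 3.
General solution: y = C₁cos(x) + C₂sin(x) + 3x.


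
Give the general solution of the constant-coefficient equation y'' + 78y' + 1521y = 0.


Characteristic equation: r² + 78r + 1521 = 0, i.e. (r + 39)² = 0.
Repeated root r = -39; include an x factor for the second linearly independent solution.
General solution: y = (C₁ + C₂x)e^(-39x).


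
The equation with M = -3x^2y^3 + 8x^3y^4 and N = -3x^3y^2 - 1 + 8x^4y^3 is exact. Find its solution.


Check exactness: ∂M/∂y = -9x^2y^2 + 32x^3y^3 and ∂N/∂x = -9x^2y^2 + 32x^3y^3; equal, so the equation is exact.
Integrate M with respect to x (treating y as constant): ∫M dx = -x^3y^3 + 2x^4y^4 + h(y).
Differentiate w.r.t. y and set equal to N: the x-dependent terms already match, leaving h'(y) = -1. Integrate: h(y) = -y.
So F(x,y) = -x^3y^3 - y + 2x^4y^4.
General solution: -x^3y^3 - y + 2x^4y^4 = C.


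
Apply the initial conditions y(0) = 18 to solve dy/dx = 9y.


General solution of y' = 9y is y = Ce^(9x).
Apply y(0) = 18: C = 18.
Particular solution: y = 18e^(9x).


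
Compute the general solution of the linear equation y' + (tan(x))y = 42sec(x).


P(x) = tan(x) ⇒ μ = e^(∫tan(x)dx) = sec(x).
(sec(x) y)' = 42sec²(x) ⇒ sec(x) y = 42tan(x) + C.
Multiply by cos(x): y = 42sin(x) + C·cos(x).


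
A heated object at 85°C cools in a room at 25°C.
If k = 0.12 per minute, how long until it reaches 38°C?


From T(t) = T_a + (T₀ - T_a)e^(-kt), set T(t) = 38:
(38 - 25) / (85 - 25) = e^(-0.12t), so t = -ln(0.217)/0.12 ≈ 12.7 minutes.


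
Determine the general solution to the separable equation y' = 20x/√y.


Separate: √y dy = 20x dx.
Integrate: (2/3)y^(3/2) = 10x² + C.


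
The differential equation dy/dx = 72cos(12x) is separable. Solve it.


g(y) = 1, so integrate directly: y = ∫ 72cos(12x) dx = 6sin(12x) + C.


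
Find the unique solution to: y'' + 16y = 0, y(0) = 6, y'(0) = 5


Characteristic roots of r² + 16 = 0 are ±4i, so y = C₁cos(4x) + C₂sin(4x).
Apply y(0) = 6: C₁ = 6. Differentiate and apply y'(0) = 5: 4·C₂ = 5, so C₂ = 5/4.
Particular solution: y = 6cos(4x) + (5/4)sin(4x).


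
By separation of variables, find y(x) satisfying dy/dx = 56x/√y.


Separate: √y dy = 56x dx.
Integrate: (2/3)y^(3/2) = 28x² + C.


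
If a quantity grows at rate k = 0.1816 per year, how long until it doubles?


Exponential growth: P(t) = P₀ e^(0.1816t). Set P(t)/P₀ = 2: e^(0.1816t) = 2.
Solve: t = ln(2)/0.1816 ≈ 3.82 years.


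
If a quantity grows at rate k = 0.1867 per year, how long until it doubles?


Exponential growth: P(t) = P₀ e^(0.1867t). Set P(t)/P₀ = 2: e^(0.1867t) = 2.
Solve: t = ln(2)/0.1867 ≈ 3.71 years.


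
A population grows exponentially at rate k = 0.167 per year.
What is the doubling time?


Exponential growth: P(t) = P₀ e^(0.167t). Set P(t)/P₀ = 2: e^(0.167t) = 2.
Solve: t = ln(2)/0.167 ≈ 4.15 years.


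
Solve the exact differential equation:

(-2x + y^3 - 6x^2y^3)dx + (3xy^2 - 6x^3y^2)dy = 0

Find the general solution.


Check exactness: ∂M/∂y = 3y^2 - 18x^2y^2 and ∂N/∂x = 3y^2 - 18x^2y^2; equal, so the equation is exact.
Integrate M with respect to x (treating y as constant): ∫M dx = -x^2 + xy^3 - 2x^3y^3 + h(y).
Differentiate w.r.t. y and set equal to N: all terms match, so h'(y) = 0 and h is a constant absorbed into C.
General solution: -x^2 + xy^3 - 2x^3y^3 = C.


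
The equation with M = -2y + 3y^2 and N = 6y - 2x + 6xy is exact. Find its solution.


Check exactness: ∂M/∂y = -2 + 6y and ∂N/∂x = -2 + 6y; equal, so the equation is exact.
Integrate M with respect to x (treating y as constant): ∫M dx = -2xy + 3xy^2 + h(y).
Differentiate w.r.t. y and set equal to N: the x-dependent terms already match, leaving h'(y) = 6y. Integrate: h(y) = 3y^2.
So F(x,y) = 3y^2 - 2xy + 3xy^2.
General solution: 3y^2 - 2xy + 3xy^2 = C.


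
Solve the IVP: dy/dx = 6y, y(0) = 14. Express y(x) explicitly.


General solution of y' = 6y is y = Ce^(6x).
Apply y(0) = 14: C = 14.
Particular solution: y = 14e^(6x).


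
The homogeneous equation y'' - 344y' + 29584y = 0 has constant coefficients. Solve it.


Characteristic equation: r² - 344r + 29584 = 0, i.e. (r - 172)² = 0.
Repeated root r = 172; include an x factor for the second linearly independent solution.
General solution: y = (C₁ + C₂x)e^(172x).


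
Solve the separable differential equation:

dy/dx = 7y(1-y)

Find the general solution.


Separate: dy/[y(1-y)] = 7 dx.
Partial fractions: 1/[y(1-y)] = 1/y + 1/(1-y).
Integrate: ln|y/(1-y)| = 7x + C₀.
Solve for y: y = 1/(1 + Ce^(-7x)).


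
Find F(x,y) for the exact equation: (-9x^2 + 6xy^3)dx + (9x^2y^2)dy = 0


Check exactness: ∂M/∂y = 18xy^2 and ∂N/∂x = 18xy^2; equal, so the equation is exact.
Integrate M with respect to x (treating y as constant): ∫M dx = -3x^3 + 3x^2y^3 + h(y).
Differentiate w.r.t. y and set equal to N: all terms match, so h'(y) = 0 and h is a constant absorbed into C.
General solution: -3x^3 + 3x^2y^3 = C.


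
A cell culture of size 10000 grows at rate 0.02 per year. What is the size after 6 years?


The ODE dP/dt = 0.02P has solution P(t) = P(0)e^(0.02t).
Substitute P(0) = 10000 and t = 6: P(6) = 10000 e^(0.12) ≈ 11275.
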